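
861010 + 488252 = 1349262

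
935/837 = 1 + 98/837 = 1.12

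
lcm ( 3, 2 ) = 6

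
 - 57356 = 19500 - 76856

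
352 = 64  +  288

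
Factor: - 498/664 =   -  3/4 = -2^(- 2)*3^1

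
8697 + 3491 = 12188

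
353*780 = 275340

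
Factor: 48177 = 3^2*53^1 * 101^1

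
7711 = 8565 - 854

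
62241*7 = 435687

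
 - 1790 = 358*( - 5)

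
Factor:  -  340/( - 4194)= 170/2097 = 2^1*3^(- 2)*5^1*17^1*233^( - 1)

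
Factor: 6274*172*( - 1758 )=-1897107024 =- 2^4 * 3^1*43^1 * 293^1*3137^1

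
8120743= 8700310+- 579567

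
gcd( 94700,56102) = 2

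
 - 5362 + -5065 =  - 10427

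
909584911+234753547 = 1144338458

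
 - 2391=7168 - 9559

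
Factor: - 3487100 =-2^2*5^2*34871^1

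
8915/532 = 8915/532 = 16.76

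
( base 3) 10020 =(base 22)3l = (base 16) 57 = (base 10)87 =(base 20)47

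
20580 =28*735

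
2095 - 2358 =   -  263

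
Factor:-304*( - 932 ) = 283328 = 2^6*19^1*233^1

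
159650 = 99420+60230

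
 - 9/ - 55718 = 9/55718 = 0.00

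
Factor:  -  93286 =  - 2^1*46643^1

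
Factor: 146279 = 7^1*20897^1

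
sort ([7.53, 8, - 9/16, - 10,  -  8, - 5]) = [ - 10 , - 8, - 5, - 9/16, 7.53, 8]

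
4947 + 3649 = 8596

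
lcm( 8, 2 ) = 8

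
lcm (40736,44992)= 3014464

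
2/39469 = 2/39469 = 0.00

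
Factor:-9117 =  - 3^2*1013^1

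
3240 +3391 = 6631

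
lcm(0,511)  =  0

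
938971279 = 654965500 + 284005779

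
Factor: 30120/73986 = 5020/12331 = 2^2 * 5^1*11^( - 1)*19^( -1 )* 59^(-1)*251^1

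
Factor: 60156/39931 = 2^2 * 3^3*73^ ( - 1 )*547^(- 1)* 557^1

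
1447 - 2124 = -677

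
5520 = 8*690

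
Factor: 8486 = 2^1*4243^1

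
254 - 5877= - 5623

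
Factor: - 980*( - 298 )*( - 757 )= - 2^3*5^1*7^2*149^1*757^1 = - 221074280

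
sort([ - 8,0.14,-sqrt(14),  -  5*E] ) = [ - 5*E, - 8, - sqrt(14), 0.14]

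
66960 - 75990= - 9030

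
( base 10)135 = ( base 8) 207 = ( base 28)4N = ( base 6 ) 343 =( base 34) 3X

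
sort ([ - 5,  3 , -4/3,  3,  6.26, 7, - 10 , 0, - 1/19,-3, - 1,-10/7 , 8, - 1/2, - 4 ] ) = [ - 10, - 5,- 4, - 3, - 10/7, - 4/3, - 1 , - 1/2, - 1/19,0, 3,  3 , 6.26,  7, 8] 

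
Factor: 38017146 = 2^1*3^1 * 683^1*9277^1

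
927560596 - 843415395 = 84145201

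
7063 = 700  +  6363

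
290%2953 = 290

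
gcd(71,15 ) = 1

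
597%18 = 3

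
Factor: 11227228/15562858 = 2^1 * 23^ ( - 1) * 59^1*113^1*421^1 * 338323^(-1)= 5613614/7781429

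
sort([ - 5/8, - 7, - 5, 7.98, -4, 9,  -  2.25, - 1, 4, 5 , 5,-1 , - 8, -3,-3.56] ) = [ - 8, - 7, - 5, - 4, - 3.56,  -  3, - 2.25, - 1, - 1 ,-5/8, 4,5, 5,7.98 , 9]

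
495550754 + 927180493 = 1422731247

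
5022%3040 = 1982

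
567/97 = 5 + 82/97 = 5.85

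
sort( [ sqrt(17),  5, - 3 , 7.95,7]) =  [ - 3, sqrt(17 ),5,  7, 7.95]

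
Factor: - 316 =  - 2^2*79^1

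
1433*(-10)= -14330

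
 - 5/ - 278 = 5/278 = 0.02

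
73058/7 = 73058/7 = 10436.86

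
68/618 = 34/309 =0.11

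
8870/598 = 14 + 249/299 =14.83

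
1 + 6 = 7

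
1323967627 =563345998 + 760621629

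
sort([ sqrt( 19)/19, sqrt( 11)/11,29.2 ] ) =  [ sqrt( 19) /19, sqrt(11)/11,29.2 ] 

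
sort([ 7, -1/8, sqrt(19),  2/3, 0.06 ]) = [  -  1/8,  0.06 , 2/3, sqrt ( 19 ),7]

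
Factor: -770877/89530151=-3^4*31^1 * 307^1*449^( - 1)*199399^ ( - 1 )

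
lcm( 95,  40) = 760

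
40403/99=408 + 1/9 =408.11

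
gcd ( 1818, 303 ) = 303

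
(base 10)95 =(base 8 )137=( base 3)10112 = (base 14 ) 6B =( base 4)1133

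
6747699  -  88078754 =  - 81331055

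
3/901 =3/901 = 0.00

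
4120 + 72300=76420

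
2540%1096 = 348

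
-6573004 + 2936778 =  - 3636226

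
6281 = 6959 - 678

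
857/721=857/721  =  1.19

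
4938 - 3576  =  1362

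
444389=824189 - 379800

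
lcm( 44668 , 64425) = 3350100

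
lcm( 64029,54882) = 384174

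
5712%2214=1284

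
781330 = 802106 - 20776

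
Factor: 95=5^1*19^1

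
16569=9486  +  7083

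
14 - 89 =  - 75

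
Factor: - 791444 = -2^2*241^1*821^1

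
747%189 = 180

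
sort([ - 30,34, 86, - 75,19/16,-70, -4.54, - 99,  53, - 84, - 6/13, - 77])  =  [  -  99, - 84, - 77 ,  -  75 , - 70, - 30,  -  4.54,-6/13,  19/16, 34,53, 86]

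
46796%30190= 16606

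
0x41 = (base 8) 101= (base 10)65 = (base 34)1v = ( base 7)122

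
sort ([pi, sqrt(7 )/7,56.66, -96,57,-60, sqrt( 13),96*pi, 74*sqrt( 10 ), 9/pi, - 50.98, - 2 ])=[ - 96, - 60, - 50.98, - 2, sqrt( 7 )/7, 9/pi,pi, sqrt( 13 ),56.66, 57,74*sqrt (10 ),  96 *pi] 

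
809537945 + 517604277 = 1327142222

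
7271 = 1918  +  5353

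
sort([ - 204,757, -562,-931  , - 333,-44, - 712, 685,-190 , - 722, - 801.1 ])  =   [ - 931, - 801.1, - 722,-712,  -  562,-333, - 204 ,-190,-44,685,757 ]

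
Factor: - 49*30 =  - 1470 =- 2^1*3^1* 5^1 * 7^2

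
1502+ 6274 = 7776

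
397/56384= 397/56384 = 0.01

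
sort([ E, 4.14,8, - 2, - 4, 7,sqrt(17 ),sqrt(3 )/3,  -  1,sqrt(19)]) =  [ - 4, - 2, - 1,sqrt(3)/3 , E,sqrt(17),4.14,sqrt ( 19 ),7,8]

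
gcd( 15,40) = 5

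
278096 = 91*3056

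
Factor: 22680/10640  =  81/38= 2^( - 1) * 3^4*19^( - 1)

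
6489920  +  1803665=8293585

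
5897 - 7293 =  - 1396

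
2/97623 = 2/97623 = 0.00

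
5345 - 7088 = - 1743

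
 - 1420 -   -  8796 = 7376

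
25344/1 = 25344 = 25344.00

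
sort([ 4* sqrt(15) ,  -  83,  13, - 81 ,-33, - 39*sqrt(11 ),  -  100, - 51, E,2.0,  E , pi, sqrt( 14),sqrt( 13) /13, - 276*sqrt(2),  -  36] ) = [ - 276 * sqrt(2 ),  -  39*sqrt( 11) ,-100, - 83,  -  81, - 51,-36, - 33,sqrt(13 )/13,  2.0, E, E, pi, sqrt(14), 13, 4 * sqrt(15)]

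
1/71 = 1/71 = 0.01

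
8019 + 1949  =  9968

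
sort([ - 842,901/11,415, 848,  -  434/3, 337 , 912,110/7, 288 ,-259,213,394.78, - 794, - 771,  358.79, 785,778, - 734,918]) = [-842, - 794, - 771, - 734, - 259,-434/3,110/7,901/11 , 213,288, 337,358.79 , 394.78  ,  415, 778,785, 848, 912, 918]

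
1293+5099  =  6392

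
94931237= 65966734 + 28964503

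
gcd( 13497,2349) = 3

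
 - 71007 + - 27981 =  - 98988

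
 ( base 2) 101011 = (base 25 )1I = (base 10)43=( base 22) 1l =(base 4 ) 223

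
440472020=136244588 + 304227432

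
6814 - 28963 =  - 22149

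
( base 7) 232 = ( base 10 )121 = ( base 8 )171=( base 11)100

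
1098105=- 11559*( - 95)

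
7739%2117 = 1388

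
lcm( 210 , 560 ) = 1680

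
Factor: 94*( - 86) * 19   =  -2^2*19^1*43^1*47^1 = - 153596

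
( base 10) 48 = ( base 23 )22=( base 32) 1g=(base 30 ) 1i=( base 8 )60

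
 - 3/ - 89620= 3/89620= 0.00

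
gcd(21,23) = 1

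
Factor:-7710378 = -2^1*3^1 * 13^1 * 41^1*2411^1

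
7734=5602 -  - 2132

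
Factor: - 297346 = - 2^1*7^1 * 67^1*317^1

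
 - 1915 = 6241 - 8156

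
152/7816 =19/977 = 0.02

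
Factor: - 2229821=  -  11^1*19^1*47^1 * 227^1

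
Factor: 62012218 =2^1*31006109^1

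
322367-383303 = - 60936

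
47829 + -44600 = 3229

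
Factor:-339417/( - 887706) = 13/34 =2^(-1 )*13^1 * 17^ ( - 1 )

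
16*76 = 1216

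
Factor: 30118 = 2^1*11^1*37^2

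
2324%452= 64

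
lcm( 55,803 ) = 4015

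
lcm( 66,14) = 462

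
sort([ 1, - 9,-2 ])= [  -  9,  -  2, 1 ] 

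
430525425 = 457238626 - 26713201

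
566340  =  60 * 9439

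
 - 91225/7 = - 91225/7 = - 13032.14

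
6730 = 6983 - 253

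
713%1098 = 713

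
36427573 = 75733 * 481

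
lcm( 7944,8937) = 71496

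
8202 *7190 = 58972380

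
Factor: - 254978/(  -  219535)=2^1*5^ ( - 1)*83^(  -  1)*241^1  =  482/415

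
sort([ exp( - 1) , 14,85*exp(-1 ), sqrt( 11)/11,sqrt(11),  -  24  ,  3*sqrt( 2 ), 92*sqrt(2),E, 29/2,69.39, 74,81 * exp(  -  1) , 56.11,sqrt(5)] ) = [ - 24 , sqrt(11)/11,exp (-1),sqrt( 5),E, sqrt(11), 3 * sqrt(2), 14,  29/2, 81*exp( - 1),85  *  exp(-1 ),56.11, 69.39 , 74,92*sqrt(2) ]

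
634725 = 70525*9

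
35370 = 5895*6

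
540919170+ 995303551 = 1536222721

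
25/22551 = 25/22551 =0.00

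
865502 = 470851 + 394651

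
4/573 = 4/573= 0.01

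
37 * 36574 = 1353238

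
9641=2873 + 6768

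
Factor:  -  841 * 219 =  - 184179  =  -3^1*29^2*73^1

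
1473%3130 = 1473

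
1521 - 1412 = 109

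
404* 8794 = 3552776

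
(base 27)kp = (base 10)565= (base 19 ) 1ae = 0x235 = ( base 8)1065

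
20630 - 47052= - 26422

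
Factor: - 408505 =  - 5^1*81701^1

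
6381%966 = 585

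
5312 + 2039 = 7351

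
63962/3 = 63962/3 = 21320.67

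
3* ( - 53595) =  - 160785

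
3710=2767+943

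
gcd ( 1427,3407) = 1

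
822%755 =67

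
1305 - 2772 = -1467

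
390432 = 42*9296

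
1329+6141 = 7470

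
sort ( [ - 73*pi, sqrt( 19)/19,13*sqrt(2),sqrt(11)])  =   [ - 73*pi, sqrt( 19 )/19, sqrt( 11),13*sqrt( 2)] 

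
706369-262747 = 443622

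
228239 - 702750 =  - 474511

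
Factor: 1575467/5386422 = 2^ (-1) * 3^( - 1)*61^( - 1)*14717^(-1)* 1575467^1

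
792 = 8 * 99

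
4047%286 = 43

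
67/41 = 1+26/41 = 1.63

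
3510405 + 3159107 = 6669512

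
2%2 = 0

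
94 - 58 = 36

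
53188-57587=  - 4399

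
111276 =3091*36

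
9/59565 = 3/19855 = 0.00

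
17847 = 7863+9984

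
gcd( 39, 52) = 13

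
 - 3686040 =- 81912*45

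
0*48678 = 0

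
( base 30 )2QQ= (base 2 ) 101000101110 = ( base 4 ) 220232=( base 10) 2606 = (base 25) 446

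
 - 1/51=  - 1 + 50/51 =-  0.02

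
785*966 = 758310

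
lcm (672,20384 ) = 61152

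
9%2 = 1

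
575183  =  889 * 647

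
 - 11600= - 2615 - 8985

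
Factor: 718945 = 5^1*53^1*2713^1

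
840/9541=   120/1363=0.09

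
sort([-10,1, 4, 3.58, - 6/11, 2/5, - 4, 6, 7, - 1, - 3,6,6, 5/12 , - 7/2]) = [- 10 , - 4, - 7/2, -3, - 1, - 6/11,2/5, 5/12, 1, 3.58, 4, 6, 6,6, 7 ]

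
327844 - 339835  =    -  11991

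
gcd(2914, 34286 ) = 62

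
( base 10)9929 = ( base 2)10011011001001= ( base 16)26C9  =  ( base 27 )dgk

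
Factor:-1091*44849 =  -48930259 = - 7^1*43^1*149^1*1091^1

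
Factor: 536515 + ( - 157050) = 379465 = 5^1 * 29^1 * 2617^1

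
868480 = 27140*32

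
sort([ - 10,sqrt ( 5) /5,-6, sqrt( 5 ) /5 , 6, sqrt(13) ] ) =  [-10, -6,sqrt( 5 ) /5,  sqrt( 5) /5 , sqrt (13), 6]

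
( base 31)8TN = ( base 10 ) 8610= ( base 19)14G3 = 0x21a2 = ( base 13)3bc4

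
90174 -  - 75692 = 165866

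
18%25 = 18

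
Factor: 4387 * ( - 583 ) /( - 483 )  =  3^(  -  1)*7^ ( - 1) * 11^1* 23^(  -  1)*41^1 * 53^1 * 107^1= 2557621/483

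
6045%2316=1413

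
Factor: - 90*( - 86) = 2^2  *  3^2*5^1*43^1 = 7740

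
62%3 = 2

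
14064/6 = 2344 = 2344.00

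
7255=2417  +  4838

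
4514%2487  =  2027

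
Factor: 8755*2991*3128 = 81910449240 = 2^3*3^1*5^1*17^2*23^1 * 103^1*997^1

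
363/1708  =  363/1708 = 0.21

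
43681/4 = 43681/4 = 10920.25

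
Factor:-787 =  - 787^1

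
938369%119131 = 104452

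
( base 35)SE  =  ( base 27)19M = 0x3e2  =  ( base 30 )134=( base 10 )994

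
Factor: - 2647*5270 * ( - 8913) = 2^1*3^1*5^1*17^1* 31^1*2647^1 * 2971^1=124333586970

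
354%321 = 33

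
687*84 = 57708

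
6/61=6/61 = 0.10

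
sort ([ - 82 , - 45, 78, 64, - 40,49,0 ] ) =[-82  , - 45, - 40, 0,49, 64,78] 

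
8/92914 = 4/46457  =  0.00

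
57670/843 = 57670/843 = 68.41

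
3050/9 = 3050/9 = 338.89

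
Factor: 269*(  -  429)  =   - 3^1*11^1 *13^1 * 269^1  =  -115401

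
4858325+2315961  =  7174286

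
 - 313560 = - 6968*45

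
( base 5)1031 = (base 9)166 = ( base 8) 215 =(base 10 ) 141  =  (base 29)4p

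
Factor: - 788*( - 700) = 551600= 2^4*5^2*7^1*197^1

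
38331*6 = 229986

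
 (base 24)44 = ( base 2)1100100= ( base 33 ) 31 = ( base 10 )100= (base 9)121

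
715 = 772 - 57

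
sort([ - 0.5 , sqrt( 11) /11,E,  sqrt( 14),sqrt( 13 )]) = [ - 0.5,sqrt( 11)/11,  E,sqrt( 13 ), sqrt(14 )]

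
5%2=1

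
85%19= 9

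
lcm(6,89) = 534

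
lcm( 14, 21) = 42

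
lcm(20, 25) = 100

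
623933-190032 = 433901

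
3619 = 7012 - 3393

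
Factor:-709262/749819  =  -2^1*7^( - 1) * 17^(-1) * 67^2 * 79^1*6301^(-1 )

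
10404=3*3468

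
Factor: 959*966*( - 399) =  - 369631206 =- 2^1*3^2*7^3*19^1*23^1*137^1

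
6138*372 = 2283336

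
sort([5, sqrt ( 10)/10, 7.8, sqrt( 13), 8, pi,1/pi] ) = [sqrt(10)/10, 1/pi, pi, sqrt( 13 ), 5,7.8, 8] 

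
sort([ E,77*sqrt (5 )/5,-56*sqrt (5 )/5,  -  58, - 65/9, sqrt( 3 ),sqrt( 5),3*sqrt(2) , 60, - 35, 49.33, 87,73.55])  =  [ - 58,  -  35, -56 * sqrt(5 )/5,  -  65/9,sqrt( 3 ),sqrt(5 ), E,3*sqrt( 2 ), 77*sqrt(5)/5,49.33, 60 , 73.55, 87]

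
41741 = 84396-42655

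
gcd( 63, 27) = 9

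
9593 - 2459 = 7134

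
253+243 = 496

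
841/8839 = 841/8839 = 0.10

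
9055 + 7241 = 16296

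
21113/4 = 5278+1/4 = 5278.25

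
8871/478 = 18 + 267/478 = 18.56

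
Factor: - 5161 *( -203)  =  7^1*13^1*29^1*397^1=1047683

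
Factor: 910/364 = 5/2 = 2^( -1)*5^1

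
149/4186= 149/4186 = 0.04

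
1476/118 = 12+30/59 = 12.51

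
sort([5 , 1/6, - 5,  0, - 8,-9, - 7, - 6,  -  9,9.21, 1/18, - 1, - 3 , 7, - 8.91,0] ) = [ - 9, - 9,  -  8.91, - 8,- 7, - 6,-5,- 3 , - 1, 0 , 0, 1/18,  1/6,5,7,9.21]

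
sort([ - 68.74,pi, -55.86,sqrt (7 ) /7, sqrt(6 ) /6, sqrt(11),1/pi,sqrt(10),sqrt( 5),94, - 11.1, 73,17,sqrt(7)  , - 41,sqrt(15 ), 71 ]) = [ - 68.74, - 55.86, - 41, - 11.1, 1/pi,sqrt( 7) /7,sqrt(6 ) /6,sqrt(5 ),sqrt(7 ), pi, sqrt (10),sqrt(11),sqrt ( 15),17,  71,73,94 ] 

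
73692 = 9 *8188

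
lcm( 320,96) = 960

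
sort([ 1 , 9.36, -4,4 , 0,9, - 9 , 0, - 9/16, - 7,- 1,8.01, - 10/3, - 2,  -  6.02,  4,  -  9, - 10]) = [ - 10, - 9, - 9,-7, - 6.02, - 4,-10/3, - 2, - 1,-9/16, 0,0,1,4,4,8.01,9, 9.36]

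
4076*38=154888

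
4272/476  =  8  +  116/119 = 8.97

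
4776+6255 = 11031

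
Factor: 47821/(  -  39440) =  - 2^( -4) * 5^( - 1)*97^1= - 97/80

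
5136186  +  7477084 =12613270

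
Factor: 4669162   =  2^1*41^1*56941^1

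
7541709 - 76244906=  - 68703197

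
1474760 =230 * 6412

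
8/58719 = 8/58719 =0.00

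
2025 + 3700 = 5725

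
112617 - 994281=  -  881664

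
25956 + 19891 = 45847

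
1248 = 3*416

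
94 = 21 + 73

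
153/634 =153/634  =  0.24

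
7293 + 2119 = 9412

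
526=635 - 109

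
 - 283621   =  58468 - 342089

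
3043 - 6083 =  - 3040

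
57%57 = 0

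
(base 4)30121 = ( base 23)1bb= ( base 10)793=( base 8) 1431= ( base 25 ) 16i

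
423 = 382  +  41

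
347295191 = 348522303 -1227112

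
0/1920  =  0=0.00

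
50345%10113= 9893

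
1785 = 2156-371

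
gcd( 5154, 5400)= 6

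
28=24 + 4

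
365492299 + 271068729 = 636561028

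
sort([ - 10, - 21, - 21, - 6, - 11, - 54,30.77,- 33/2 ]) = [ - 54, - 21, - 21 , - 33/2 , - 11,  -  10,- 6,  30.77] 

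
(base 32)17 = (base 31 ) 18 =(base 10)39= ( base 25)1e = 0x27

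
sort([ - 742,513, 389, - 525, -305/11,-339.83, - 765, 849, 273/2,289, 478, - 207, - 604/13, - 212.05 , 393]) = [ -765  , - 742, - 525, - 339.83,-212.05, -207, -604/13,  -  305/11 , 273/2,289, 389, 393,478,513,849]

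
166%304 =166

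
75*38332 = 2874900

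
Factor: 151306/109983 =2^1 * 3^(  -  1)  *  61^( - 1) *601^( - 1)*75653^1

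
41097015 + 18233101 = 59330116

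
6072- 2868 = 3204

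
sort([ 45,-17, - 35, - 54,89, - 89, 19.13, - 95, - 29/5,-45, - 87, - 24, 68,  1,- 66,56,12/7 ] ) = [ - 95, - 89, - 87, - 66,-54, - 45, - 35, -24, - 17, - 29/5,1,12/7,  19.13,45,56,68 , 89 ] 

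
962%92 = 42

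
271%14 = 5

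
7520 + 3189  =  10709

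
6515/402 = 16 + 83/402 = 16.21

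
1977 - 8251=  - 6274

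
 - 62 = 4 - 66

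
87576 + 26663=114239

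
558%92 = 6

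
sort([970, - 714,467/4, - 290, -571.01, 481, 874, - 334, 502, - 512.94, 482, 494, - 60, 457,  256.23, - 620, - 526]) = [ - 714, - 620, - 571.01, -526, - 512.94,-334, - 290, - 60, 467/4, 256.23,  457, 481, 482, 494,502, 874, 970] 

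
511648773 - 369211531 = 142437242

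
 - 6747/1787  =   - 6747/1787 = - 3.78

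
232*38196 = 8861472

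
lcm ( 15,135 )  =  135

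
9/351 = 1/39 = 0.03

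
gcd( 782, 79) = 1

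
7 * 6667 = 46669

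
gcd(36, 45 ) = 9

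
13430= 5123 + 8307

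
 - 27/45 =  - 3/5 = -0.60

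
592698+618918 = 1211616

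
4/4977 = 4/4977 = 0.00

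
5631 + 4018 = 9649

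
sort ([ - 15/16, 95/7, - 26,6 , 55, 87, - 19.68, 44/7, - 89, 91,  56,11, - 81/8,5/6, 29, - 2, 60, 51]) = [ - 89, - 26, - 19.68, - 81/8, - 2, - 15/16, 5/6, 6,44/7, 11, 95/7,29, 51,  55, 56, 60 , 87,91 ] 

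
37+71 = 108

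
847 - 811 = 36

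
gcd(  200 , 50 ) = 50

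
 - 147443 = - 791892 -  - 644449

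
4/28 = 1/7 = 0.14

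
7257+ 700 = 7957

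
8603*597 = 5135991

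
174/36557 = 174/36557 = 0.00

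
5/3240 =1/648 = 0.00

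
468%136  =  60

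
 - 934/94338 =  - 467/47169 = - 0.01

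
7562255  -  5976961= 1585294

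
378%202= 176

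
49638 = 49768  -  130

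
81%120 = 81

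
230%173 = 57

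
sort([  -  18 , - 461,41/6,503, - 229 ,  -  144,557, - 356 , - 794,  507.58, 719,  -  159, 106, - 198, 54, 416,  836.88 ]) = [ - 794, - 461,  -  356, - 229, - 198 , - 159,-144,-18,41/6,  54,106,416,503, 507.58, 557,719,836.88 ] 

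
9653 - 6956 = 2697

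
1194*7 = 8358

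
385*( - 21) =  - 8085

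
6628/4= 1657 = 1657.00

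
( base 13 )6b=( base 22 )41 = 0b1011001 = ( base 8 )131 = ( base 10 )89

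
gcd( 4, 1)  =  1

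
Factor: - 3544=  - 2^3*443^1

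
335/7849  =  335/7849 = 0.04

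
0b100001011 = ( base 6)1123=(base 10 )267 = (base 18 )EF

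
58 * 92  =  5336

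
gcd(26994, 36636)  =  6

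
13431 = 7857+5574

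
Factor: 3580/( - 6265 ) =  - 2^2  *7^( - 1) = - 4/7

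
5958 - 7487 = - 1529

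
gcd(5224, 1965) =1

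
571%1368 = 571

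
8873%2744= 641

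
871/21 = 871/21 = 41.48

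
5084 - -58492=63576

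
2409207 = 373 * 6459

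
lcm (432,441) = 21168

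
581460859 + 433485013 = 1014945872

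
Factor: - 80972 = - 2^2*31^1*653^1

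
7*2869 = 20083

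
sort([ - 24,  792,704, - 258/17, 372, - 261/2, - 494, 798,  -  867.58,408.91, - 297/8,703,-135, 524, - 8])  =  [ - 867.58,-494,  -  135, - 261/2, - 297/8 ,  -  24, - 258/17 , - 8 , 372, 408.91,524, 703 , 704, 792, 798 ] 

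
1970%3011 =1970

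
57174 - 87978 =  - 30804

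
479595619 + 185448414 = 665044033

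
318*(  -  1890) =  - 601020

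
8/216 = 1/27 = 0.04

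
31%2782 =31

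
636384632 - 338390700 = 297993932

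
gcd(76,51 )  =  1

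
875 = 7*125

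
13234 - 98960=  - 85726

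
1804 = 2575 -771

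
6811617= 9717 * 701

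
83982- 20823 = 63159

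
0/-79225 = 0/1=- 0.00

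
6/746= 3/373=0.01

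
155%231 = 155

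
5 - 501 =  - 496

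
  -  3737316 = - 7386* 506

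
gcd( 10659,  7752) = 969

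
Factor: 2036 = 2^2 * 509^1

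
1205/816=1 + 389/816= 1.48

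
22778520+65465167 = 88243687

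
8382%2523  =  813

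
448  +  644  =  1092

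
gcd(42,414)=6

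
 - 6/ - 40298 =3/20149 = 0.00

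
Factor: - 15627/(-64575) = 3^( - 1)*5^( - 2)*7^ ( - 1)  *  41^(-1 )*5209^1 =5209/21525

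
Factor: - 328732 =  - 2^2 * 82183^1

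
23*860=19780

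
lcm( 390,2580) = 33540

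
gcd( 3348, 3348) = 3348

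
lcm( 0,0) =0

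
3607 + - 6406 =-2799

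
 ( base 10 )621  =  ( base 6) 2513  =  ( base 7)1545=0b1001101101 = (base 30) KL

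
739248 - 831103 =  - 91855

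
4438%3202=1236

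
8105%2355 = 1040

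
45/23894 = 45/23894 = 0.00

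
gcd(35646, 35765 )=1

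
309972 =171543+138429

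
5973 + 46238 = 52211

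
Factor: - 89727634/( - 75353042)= 44863817/37676521   =  37676521^( - 1) * 44863817^1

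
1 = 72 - 71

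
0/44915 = 0  =  0.00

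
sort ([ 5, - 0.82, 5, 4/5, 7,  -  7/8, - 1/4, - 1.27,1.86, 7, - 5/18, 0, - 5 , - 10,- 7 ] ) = [ - 10, - 7, - 5,  -  1.27,- 7/8 , - 0.82,-5/18,- 1/4, 0, 4/5, 1.86, 5 , 5, 7, 7 ] 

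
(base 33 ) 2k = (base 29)2S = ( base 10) 86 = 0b1010110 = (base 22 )3K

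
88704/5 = 17740 + 4/5 =17740.80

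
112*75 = 8400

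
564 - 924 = - 360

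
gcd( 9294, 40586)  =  2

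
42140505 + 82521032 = 124661537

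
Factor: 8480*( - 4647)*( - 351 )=13831702560  =  2^5* 3^4*5^1*13^1  *53^1*1549^1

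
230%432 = 230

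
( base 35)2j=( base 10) 89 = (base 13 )6b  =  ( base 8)131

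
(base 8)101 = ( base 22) 2L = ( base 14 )49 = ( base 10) 65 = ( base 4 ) 1001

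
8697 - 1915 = 6782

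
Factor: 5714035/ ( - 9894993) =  - 3^( - 1)* 5^1 * 61^( - 1)*139^(- 1) * 271^1*389^(-1 )*4217^1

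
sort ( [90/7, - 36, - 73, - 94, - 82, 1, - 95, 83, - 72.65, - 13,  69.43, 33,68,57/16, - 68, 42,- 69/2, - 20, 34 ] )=[ - 95, - 94, - 82, - 73, - 72.65 , - 68, - 36, - 69/2, - 20,-13,1 , 57/16,90/7,33,34,42,68,69.43,83 ]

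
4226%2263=1963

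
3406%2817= 589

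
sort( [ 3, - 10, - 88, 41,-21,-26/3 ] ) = [-88,-21, - 10, - 26/3, 3, 41] 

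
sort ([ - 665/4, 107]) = [ -665/4,107 ] 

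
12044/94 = 128 + 6/47 = 128.13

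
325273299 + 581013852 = 906287151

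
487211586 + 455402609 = 942614195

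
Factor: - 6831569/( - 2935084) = 2^( - 2)*17^(-1)  *  37^1*2539^( - 1 )* 10861^1=401857/172652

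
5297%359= 271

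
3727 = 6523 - 2796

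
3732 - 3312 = 420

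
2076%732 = 612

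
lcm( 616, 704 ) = 4928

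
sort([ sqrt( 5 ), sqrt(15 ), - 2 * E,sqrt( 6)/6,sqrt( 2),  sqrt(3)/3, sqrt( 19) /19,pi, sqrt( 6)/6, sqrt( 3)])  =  [ - 2*  E,sqrt(19)/19,sqrt(6 ) /6,sqrt( 6)/6 , sqrt(3)/3 , sqrt( 2 ),sqrt(3 ), sqrt ( 5),pi,  sqrt( 15)] 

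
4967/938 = 4967/938 = 5.30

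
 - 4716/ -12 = 393/1= 393.00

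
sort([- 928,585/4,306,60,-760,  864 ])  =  [- 928,-760,60,585/4, 306,864]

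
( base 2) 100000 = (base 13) 26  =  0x20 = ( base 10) 32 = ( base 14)24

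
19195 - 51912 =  - 32717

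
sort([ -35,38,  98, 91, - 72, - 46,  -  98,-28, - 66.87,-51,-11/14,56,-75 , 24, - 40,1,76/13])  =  [-98,  -  75, - 72 , - 66.87, - 51, - 46, - 40, - 35, - 28 , - 11/14, 1, 76/13,24 , 38 , 56 , 91,98] 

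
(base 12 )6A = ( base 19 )46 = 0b1010010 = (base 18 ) 4A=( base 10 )82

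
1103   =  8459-7356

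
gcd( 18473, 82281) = 1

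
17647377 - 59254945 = -41607568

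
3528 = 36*98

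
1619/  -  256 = -7 + 173/256 = -6.32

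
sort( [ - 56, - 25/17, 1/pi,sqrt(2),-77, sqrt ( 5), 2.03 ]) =[ - 77,- 56,-25/17,  1/pi,  sqrt( 2),  2.03,sqrt( 5)]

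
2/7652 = 1/3826  =  0.00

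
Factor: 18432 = 2^11*3^2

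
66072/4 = 16518=16518.00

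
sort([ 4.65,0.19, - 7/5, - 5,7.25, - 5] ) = [ - 5, - 5,-7/5, 0.19,4.65,7.25 ]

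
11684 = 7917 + 3767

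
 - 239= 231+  - 470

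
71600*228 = 16324800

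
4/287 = 4/287= 0.01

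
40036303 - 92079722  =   - 52043419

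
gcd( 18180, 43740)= 180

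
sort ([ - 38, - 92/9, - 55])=[ - 55,- 38, - 92/9]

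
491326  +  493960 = 985286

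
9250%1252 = 486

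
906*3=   2718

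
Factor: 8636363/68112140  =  2^(-2 )*5^( - 1)*41^1*131^(  -  1)*25997^ (  -  1)*210643^1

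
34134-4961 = 29173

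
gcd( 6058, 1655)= 1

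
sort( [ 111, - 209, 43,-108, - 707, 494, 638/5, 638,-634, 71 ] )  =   [ -707, - 634 , -209,-108 , 43,  71, 111,638/5, 494,638 ]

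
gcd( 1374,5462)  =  2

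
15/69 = 5/23 = 0.22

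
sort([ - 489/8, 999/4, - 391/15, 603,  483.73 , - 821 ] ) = [ - 821, - 489/8,  -  391/15,999/4, 483.73, 603 ]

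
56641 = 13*4357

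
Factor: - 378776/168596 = - 838/373 = - 2^1 * 373^( - 1)*419^1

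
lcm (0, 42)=0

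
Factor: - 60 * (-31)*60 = 2^4*3^2*5^2*31^1   =  111600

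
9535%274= 219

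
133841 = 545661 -411820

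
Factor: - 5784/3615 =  - 2^3*5^( - 1) =- 8/5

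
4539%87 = 15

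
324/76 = 4  +  5/19 =4.26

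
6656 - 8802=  - 2146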